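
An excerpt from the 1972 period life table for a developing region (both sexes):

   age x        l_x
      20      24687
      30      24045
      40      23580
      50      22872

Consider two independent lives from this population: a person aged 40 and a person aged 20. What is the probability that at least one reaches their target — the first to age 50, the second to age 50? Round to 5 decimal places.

p₁ = l_50/l_40 = 22872/23580 = 0.969975; p₂ = l_50/l_20 = 22872/24687 = 0.926480.
P(at least one) = 1 − (1−p₁)(1−p₂) = 1 − 0.030025 × 0.073520 = 0.997793.

0.99779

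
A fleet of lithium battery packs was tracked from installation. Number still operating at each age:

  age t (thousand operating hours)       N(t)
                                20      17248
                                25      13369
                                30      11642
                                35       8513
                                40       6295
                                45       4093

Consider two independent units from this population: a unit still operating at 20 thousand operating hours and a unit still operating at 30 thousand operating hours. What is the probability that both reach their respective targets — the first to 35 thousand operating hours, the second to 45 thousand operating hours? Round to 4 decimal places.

0.1735

p₁ = N(35)/N(20) = 8513/17248 = 0.493564; p₂ = N(45)/N(30) = 4093/11642 = 0.351572.
P(both) = p₁ × p₂ = 0.493564 × 0.351572 = 0.173523.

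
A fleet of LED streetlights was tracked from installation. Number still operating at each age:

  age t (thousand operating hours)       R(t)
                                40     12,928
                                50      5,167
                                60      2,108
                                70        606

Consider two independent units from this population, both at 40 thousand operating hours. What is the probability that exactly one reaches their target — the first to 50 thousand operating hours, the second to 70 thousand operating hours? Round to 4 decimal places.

p₁ = R(50)/R(40) = 5,167/12,928 = 0.399675; p₂ = R(70)/R(40) = 606/12,928 = 0.046875.
P(exactly one) = p₁(1−p₂) + (1−p₁)p₂ = 0.380940 + 0.028140 = 0.409080.

0.4091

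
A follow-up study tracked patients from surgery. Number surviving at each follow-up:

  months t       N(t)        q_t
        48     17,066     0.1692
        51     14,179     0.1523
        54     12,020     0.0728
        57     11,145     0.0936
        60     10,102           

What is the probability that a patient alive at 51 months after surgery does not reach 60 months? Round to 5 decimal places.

0.28754

P(die before 60 | alive at 51) = 1 − N(60)/N(51) = 1 − 10,102/14,179 = (4,077)/14,179 = 0.287538.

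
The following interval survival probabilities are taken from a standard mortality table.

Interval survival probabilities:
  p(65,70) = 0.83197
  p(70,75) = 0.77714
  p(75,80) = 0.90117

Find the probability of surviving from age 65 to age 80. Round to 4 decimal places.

0.5827

Chaining the interval survival probabilities: 0.83197 × 0.77714 × 0.90117.
= 0.582658.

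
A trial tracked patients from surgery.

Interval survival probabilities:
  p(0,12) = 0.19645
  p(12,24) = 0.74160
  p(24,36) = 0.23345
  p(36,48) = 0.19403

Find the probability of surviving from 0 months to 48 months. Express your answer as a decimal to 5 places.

Chaining the interval survival probabilities: 0.19645 × 0.74160 × 0.23345 × 0.19403.
= 0.006599.

0.00660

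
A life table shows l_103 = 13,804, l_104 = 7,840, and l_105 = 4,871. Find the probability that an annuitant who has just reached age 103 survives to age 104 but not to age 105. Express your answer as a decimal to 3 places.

0.215

We want 1|1q103 = (l_104 − l_105)/l_103.
This is the probability of reaching 104 but not 105, conditional on being alive at 103: (l_104 − l_105) / l_103.
= (7,840 − 4,871) / 13,804 = 2,969 / 13,804 = 0.215083.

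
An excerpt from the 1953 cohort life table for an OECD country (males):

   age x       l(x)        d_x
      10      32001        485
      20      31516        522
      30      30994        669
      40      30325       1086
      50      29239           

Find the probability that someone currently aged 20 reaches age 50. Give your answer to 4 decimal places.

The conditional survival probability is l(50)/l(20) = 29239/31516 = 0.927751.

0.9278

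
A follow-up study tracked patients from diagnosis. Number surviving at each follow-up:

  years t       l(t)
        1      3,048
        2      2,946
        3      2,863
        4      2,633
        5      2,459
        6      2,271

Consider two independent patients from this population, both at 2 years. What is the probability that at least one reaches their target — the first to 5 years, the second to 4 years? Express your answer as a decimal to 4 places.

0.9824

p₁ = l(5)/l(2) = 2,459/2,946 = 0.834691; p₂ = l(4)/l(2) = 2,633/2,946 = 0.893754.
P(at least one) = 1 − (1−p₁)(1−p₂) = 1 − 0.165309 × 0.106246 = 0.982437.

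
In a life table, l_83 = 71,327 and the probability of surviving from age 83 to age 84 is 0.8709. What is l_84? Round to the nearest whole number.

62119

l_84 = l_83 × p = 71,327 × 0.8709 = 62119.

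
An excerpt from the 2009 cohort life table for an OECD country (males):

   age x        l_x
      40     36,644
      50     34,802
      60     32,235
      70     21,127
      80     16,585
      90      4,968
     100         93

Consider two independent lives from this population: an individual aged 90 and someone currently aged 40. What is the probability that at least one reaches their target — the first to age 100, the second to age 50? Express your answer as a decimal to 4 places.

0.9507

p₁ = l_100/l_90 = 93/4,968 = 0.018720; p₂ = l_50/l_40 = 34,802/36,644 = 0.949733.
P(at least one) = 1 − (1−p₁)(1−p₂) = 1 − 0.981280 × 0.050267 = 0.950674.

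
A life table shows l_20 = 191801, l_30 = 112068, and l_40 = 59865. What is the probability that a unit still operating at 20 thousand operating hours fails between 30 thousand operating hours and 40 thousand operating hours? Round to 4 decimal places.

0.2722

This is the probability of reaching 30 but not 40, conditional on being operational at 20: (l_30 − l_40) / l_20.
= (112068 − 59865) / 191801 = 52203 / 191801 = 0.272173.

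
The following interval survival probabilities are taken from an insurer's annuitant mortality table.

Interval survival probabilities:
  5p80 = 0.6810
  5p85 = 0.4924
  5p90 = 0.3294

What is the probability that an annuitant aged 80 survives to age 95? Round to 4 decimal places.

The overall survival probability is 0.6810 × 0.4924 × 0.3294.
= 0.110456.

0.1105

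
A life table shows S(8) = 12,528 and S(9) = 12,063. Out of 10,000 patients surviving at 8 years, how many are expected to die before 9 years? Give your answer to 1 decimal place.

The relevant probability is 1 − 12,063/12,528 = 0.037117.
Expected number = 10,000 × 0.037117 = 371.2.

371.2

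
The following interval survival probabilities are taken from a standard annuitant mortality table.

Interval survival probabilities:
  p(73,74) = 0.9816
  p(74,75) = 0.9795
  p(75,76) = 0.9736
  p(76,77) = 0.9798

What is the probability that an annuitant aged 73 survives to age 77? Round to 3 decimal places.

Chaining the interval survival probabilities: 0.9816 × 0.9795 × 0.9736 × 0.9798.
= 0.917185.

0.917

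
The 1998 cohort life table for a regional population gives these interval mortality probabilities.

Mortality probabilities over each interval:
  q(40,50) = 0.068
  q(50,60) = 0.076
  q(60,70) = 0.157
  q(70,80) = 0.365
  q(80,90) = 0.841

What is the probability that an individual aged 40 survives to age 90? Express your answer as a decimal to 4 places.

The overall survival probability is (1 − 0.068) × (1 − 0.076) × (1 − 0.157) × (1 − 0.365) × (1 − 0.841).
= 0.932 × 0.924 × 0.843 × 0.635 × 0.159 = 0.073297.

0.0733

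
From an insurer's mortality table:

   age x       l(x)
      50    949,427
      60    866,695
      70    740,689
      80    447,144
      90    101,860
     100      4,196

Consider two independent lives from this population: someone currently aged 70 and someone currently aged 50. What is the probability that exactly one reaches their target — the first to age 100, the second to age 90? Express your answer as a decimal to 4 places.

0.1117

p₁ = l(100)/l(70) = 4,196/740,689 = 0.005665; p₂ = l(90)/l(50) = 101,860/949,427 = 0.107286.
P(exactly one) = p₁(1−p₂) + (1−p₁)p₂ = 0.005057 + 0.106678 = 0.111735.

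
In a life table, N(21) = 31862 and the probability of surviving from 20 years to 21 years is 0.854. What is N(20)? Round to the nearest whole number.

37309

N(20) = N(21) / p = 31862 / 0.854 = 37309.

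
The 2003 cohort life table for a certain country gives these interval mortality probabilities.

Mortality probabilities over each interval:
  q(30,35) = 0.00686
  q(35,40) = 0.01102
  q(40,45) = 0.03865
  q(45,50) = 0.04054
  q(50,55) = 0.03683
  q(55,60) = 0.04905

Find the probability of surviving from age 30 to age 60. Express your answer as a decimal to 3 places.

Chaining the interval survival probabilities: (1 − 0.00686) × (1 − 0.01102) × (1 − 0.03865) × (1 − 0.04054) × (1 − 0.03683) × (1 − 0.04905).
= 0.99314 × 0.98898 × 0.96135 × 0.95946 × 0.96317 × 0.95095 = 0.829788.

0.830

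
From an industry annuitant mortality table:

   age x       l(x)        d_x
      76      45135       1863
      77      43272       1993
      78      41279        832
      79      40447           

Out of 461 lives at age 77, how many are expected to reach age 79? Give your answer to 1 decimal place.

430.9

The relevant probability is 40447/43272 = 0.934715.
Expected number = 461 × 0.934715 = 430.9.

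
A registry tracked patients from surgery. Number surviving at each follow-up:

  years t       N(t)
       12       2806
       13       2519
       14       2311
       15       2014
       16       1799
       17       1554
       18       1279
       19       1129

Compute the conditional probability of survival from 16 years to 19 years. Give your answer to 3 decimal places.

0.628

The conditional survival probability is N(19)/N(16) = 1129/1799 = 0.627571.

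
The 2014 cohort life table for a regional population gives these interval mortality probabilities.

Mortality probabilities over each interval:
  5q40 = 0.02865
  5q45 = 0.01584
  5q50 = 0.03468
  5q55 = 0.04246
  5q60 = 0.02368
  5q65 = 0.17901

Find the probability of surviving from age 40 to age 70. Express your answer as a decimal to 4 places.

0.7083

The overall survival probability is (1 − 0.02865) × (1 − 0.01584) × (1 − 0.03468) × (1 − 0.04246) × (1 − 0.02368) × (1 − 0.17901).
= 0.97135 × 0.98416 × 0.96532 × 0.95754 × 0.97632 × 0.82099 = 0.708271.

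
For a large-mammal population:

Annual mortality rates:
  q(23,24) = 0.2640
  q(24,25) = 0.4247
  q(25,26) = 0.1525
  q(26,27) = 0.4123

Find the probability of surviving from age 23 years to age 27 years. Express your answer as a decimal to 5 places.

P(survive 23→27) = (1 − 0.2640) × (1 − 0.4247) × (1 − 0.1525) × (1 − 0.4123).
= 0.7360 × 0.5753 × 0.8475 × 0.5877 = 0.210896.

0.21090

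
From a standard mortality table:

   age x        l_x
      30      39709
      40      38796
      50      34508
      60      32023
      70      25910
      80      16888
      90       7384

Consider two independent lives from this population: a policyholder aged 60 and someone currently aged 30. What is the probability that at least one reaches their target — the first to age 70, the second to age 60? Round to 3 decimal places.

p₁ = l_70/l_60 = 25910/32023 = 0.809106; p₂ = l_60/l_30 = 32023/39709 = 0.806442.
P(at least one) = 1 − (1−p₁)(1−p₂) = 1 − 0.190894 × 0.193558 = 0.963051.

0.963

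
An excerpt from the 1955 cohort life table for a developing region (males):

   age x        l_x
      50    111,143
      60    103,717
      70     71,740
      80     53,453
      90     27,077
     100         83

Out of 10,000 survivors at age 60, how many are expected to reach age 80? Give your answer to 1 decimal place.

The relevant probability is 53,453/103,717 = 0.515374.
Expected number = 10,000 × 0.515374 = 5153.7.

5153.7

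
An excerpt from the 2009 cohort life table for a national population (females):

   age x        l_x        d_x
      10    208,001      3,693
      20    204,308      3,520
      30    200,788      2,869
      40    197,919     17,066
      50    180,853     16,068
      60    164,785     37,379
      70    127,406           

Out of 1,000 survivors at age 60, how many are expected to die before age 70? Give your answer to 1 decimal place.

226.8

The relevant probability is 1 − 127,406/164,785 = 0.226835.
Expected number = 1,000 × 0.226835 = 226.8.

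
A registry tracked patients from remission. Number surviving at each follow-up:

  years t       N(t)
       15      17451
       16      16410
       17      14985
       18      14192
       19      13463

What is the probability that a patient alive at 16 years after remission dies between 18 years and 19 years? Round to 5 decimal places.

This is the probability of reaching 18 but not 19, conditional on being alive at 16: (N(18) − N(19)) / N(16).
= (14192 − 13463) / 16410 = 729 / 16410 = 0.044424.

0.04442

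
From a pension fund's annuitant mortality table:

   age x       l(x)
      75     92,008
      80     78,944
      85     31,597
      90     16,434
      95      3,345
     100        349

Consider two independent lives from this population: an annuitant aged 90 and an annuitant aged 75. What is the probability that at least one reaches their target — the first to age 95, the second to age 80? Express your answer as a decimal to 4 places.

0.8869

p₁ = l(95)/l(90) = 3,345/16,434 = 0.203541; p₂ = l(80)/l(75) = 78,944/92,008 = 0.858012.
P(at least one) = 1 − (1−p₁)(1−p₂) = 1 − 0.796459 × 0.141988 = 0.886912.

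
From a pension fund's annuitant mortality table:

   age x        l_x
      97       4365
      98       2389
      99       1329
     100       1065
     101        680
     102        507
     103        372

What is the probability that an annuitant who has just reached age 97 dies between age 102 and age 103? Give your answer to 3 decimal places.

0.031

This is the probability of reaching 102 but not 103, conditional on being alive at 97: (l_102 − l_103) / l_97.
= (507 − 372) / 4365 = 135 / 4365 = 0.030928.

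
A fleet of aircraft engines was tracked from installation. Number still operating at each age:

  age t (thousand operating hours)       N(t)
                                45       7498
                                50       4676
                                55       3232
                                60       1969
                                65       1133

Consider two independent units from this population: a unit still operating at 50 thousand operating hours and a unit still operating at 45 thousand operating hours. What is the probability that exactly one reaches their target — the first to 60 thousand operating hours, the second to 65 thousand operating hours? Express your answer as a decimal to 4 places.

p₁ = N(60)/N(50) = 1969/4676 = 0.421086; p₂ = N(65)/N(45) = 1133/7498 = 0.151107.
P(exactly one) = p₁(1−p₂) + (1−p₁)p₂ = 0.357457 + 0.087478 = 0.444935.

0.4449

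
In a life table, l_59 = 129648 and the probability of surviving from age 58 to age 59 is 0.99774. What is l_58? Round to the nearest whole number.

l_58 = l_59 / p = 129648 / 0.99774 = 129942.

129942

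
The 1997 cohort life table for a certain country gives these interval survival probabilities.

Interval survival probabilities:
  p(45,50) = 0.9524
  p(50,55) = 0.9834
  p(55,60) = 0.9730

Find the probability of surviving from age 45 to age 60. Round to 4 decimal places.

0.9113

P(survive 45→60) = 0.9524 × 0.9834 × 0.9730.
= 0.911302.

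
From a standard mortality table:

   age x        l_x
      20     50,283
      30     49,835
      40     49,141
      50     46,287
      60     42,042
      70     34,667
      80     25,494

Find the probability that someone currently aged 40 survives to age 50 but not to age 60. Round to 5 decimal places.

We want 10|10q40 = (l_50 − l_60)/l_40.
This is the probability of reaching 50 but not 60, conditional on being alive at 40: (l_50 − l_60) / l_40.
= (46,287 − 42,042) / 49,141 = 4,245 / 49,141 = 0.086384.

0.08638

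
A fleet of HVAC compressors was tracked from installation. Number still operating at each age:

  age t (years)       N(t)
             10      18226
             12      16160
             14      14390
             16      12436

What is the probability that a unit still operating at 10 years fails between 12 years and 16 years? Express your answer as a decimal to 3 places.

0.204

This is the probability of reaching 12 but not 16, conditional on being operational at 10: (N(12) − N(16)) / N(10).
= (16160 − 12436) / 18226 = 3724 / 18226 = 0.204323.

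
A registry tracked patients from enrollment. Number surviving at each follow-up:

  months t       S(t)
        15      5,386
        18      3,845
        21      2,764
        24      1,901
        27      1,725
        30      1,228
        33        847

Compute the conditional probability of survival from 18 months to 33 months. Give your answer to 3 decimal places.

0.220

The conditional survival probability is S(33)/S(18) = 847/3,845 = 0.220286.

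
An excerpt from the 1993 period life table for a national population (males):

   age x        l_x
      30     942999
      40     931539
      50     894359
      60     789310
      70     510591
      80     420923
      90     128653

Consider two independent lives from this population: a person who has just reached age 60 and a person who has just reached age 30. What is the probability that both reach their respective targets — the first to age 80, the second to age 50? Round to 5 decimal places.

p₁ = l_80/l_60 = 420923/789310 = 0.533280; p₂ = l_50/l_30 = 894359/942999 = 0.948420.
P(both) = p₁ × p₂ = 0.533280 × 0.948420 = 0.505773.

0.50577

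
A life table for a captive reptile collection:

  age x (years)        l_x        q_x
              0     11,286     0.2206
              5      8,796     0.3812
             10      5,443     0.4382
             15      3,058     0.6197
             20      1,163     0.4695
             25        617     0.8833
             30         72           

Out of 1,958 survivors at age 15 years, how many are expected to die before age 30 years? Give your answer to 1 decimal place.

1911.9

The relevant probability is 1 − 72/3,058 = 0.976455.
Expected number = 1,958 × 0.976455 = 1911.9.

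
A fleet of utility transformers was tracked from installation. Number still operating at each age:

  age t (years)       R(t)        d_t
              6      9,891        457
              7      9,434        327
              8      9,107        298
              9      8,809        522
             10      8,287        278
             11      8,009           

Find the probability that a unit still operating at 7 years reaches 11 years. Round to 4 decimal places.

0.8490

The conditional survival probability is R(11)/R(7) = 8,009/9,434 = 0.848951.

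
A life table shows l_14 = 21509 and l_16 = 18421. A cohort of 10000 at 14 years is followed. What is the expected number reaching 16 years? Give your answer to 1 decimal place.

8564.3

The relevant probability is 18421/21509 = 0.856432.
Expected number = 10000 × 0.856432 = 8564.3.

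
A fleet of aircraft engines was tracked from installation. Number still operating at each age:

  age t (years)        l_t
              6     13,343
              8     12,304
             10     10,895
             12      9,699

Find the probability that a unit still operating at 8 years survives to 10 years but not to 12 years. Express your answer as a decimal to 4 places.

0.0972

This is the probability of reaching 10 but not 12, conditional on being operational at 8: (l_10 − l_12) / l_8.
= (10,895 − 9,699) / 12,304 = 1,196 / 12,304 = 0.097204.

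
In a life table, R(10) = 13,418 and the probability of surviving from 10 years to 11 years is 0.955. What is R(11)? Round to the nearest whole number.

R(11) = R(10) × p = 13,418 × 0.955 = 12814.

12814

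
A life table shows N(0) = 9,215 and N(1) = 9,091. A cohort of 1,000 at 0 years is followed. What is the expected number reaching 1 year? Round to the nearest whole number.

987

The relevant probability is 9,091/9,215 = 0.986544.
Expected number = 1,000 × 0.986544 = 987.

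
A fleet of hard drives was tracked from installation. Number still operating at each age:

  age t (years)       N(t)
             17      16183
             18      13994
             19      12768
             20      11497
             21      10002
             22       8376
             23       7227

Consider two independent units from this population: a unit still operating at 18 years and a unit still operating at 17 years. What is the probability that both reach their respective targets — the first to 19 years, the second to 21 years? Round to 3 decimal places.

p₁ = N(19)/N(18) = 12768/13994 = 0.912391; p₂ = N(21)/N(17) = 10002/16183 = 0.618056.
P(both) = p₁ × p₂ = 0.912391 × 0.618056 = 0.563909.

0.564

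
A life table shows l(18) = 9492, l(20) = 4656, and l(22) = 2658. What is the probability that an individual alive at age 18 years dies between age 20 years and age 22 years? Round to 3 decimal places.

0.210

This is the probability of reaching 20 but not 22, conditional on being alive at 18: (l(20) − l(22)) / l(18).
= (4656 − 2658) / 9492 = 1998 / 9492 = 0.210493.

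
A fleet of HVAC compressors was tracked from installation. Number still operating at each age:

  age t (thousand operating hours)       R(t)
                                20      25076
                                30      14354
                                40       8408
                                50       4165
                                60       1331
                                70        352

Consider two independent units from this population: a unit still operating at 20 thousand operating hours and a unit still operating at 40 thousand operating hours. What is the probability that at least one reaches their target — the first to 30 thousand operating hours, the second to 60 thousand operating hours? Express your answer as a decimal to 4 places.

p₁ = R(30)/R(20) = 14354/25076 = 0.572420; p₂ = R(60)/R(40) = 1331/8408 = 0.158302.
P(at least one) = 1 − (1−p₁)(1−p₂) = 1 − 0.427580 × 0.841698 = 0.640107.

0.6401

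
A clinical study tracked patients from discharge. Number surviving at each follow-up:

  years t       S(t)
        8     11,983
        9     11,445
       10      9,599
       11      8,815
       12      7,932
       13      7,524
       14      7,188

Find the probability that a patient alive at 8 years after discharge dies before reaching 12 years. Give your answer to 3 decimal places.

0.338

P(die before 12 | alive at 8) = 1 − S(12)/S(8) = 1 − 7,932/11,983 = (4,051)/11,983 = 0.338062.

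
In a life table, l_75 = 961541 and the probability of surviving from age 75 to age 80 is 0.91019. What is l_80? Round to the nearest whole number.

l_80 = l_75 × p = 961541 × 0.91019 = 875185.

875185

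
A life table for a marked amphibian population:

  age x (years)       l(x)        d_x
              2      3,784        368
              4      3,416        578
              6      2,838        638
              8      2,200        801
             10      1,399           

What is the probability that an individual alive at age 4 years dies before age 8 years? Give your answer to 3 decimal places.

0.356

P(die before 8 | alive at 4) = 1 − l(8)/l(4) = 1 − 2,200/3,416 = (1,216)/3,416 = 0.355972.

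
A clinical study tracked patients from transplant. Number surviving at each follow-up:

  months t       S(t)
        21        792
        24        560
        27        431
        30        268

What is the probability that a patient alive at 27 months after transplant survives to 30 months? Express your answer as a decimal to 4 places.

0.6218

The conditional survival probability is S(30)/S(27) = 268/431 = 0.621810.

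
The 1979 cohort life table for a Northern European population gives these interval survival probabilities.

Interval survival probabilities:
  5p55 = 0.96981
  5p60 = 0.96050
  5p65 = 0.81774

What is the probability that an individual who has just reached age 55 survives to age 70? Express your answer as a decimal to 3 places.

0.762

Survival from 55 to 70 is the product of surviving each interval: 0.96981 × 0.96050 × 0.81774.
= 0.761727.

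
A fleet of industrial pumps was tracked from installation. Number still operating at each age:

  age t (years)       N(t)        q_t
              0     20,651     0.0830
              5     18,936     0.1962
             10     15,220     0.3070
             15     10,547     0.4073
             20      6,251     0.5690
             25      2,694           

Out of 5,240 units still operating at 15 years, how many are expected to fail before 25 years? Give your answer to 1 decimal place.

The relevant probability is 1 − 2,694/10,547 = 0.744572.
Expected number = 5,240 × 0.744572 = 3901.6.

3901.6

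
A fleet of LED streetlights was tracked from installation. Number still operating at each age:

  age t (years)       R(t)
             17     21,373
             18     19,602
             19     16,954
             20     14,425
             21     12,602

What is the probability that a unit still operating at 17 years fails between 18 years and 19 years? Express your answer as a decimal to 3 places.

This is the probability of reaching 18 but not 19, conditional on being operational at 17: (R(18) − R(19)) / R(17).
= (19,602 − 16,954) / 21,373 = 2,648 / 21,373 = 0.123895.

0.124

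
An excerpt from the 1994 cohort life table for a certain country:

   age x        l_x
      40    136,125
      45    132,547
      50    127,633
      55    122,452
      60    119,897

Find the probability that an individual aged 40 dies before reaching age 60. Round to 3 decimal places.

P(die before 60 | alive at 40) = 1 − l_60/l_40 = 1 − 119,897/136,125 = (16,228)/136,125 = 0.119214.

0.119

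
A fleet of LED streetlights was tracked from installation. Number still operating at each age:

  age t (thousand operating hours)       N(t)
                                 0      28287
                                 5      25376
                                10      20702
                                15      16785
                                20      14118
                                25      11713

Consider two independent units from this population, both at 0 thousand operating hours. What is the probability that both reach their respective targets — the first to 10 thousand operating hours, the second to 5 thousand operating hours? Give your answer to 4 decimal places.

p₁ = N(10)/N(0) = 20702/28287 = 0.731856; p₂ = N(5)/N(0) = 25376/28287 = 0.897091.
P(both) = p₁ × p₂ = 0.731856 × 0.897091 = 0.656541.

0.6565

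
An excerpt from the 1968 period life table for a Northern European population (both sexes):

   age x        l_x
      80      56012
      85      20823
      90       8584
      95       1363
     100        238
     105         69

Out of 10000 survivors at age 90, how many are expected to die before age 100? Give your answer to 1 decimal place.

The relevant probability is 1 − 238/8584 = 0.972274.
Expected number = 10000 × 0.972274 = 9722.7.

9722.7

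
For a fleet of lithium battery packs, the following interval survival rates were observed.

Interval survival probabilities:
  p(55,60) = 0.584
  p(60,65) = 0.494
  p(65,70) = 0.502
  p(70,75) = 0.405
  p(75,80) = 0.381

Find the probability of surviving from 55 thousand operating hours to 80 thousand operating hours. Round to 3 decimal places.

0.022

The overall survival probability is 0.584 × 0.494 × 0.502 × 0.405 × 0.381.
= 0.022347.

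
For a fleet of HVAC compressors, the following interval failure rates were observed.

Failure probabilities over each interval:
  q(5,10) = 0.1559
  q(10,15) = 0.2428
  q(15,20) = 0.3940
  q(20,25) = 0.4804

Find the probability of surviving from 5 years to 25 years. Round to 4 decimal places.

Chaining the interval survival probabilities: (1 − 0.1559) × (1 − 0.2428) × (1 − 0.3940) × (1 − 0.4804).
= 0.8441 × 0.7572 × 0.6060 × 0.5196 = 0.201255.

0.2013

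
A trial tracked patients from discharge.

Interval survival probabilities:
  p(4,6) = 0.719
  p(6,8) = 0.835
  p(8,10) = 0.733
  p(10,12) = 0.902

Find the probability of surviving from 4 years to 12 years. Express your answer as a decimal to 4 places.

0.3969

Survival from 4 to 12 is the product of surviving each interval: 0.719 × 0.835 × 0.733 × 0.902.
= 0.396941.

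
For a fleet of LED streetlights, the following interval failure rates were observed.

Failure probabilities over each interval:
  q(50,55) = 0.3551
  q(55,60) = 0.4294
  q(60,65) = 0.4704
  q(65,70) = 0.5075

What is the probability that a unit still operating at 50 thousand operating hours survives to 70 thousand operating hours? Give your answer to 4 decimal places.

0.0960

P(survive 50→70) = (1 − 0.3551) × (1 − 0.4294) × (1 − 0.4704) × (1 − 0.5075).
= 0.6449 × 0.5706 × 0.5296 × 0.4925 = 0.095979.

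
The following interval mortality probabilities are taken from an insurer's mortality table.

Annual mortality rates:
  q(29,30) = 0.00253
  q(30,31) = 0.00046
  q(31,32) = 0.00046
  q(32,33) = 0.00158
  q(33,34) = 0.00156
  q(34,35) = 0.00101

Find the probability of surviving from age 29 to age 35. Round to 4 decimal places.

0.9924

Survival from 29 to 35 is the product of surviving each interval: (1 − 0.00253) × (1 − 0.00046) × (1 − 0.00046) × (1 − 0.00158) × (1 − 0.00156) × (1 − 0.00101).
= 0.99747 × 0.99954 × 0.99954 × 0.99842 × 0.99844 × 0.99899 = 0.992422.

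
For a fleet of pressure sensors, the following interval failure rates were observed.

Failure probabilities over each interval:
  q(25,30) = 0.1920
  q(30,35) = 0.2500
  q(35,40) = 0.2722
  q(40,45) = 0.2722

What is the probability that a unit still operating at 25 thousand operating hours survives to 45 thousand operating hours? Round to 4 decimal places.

0.3210

P(survive 25→45) = (1 − 0.1920) × (1 − 0.2500) × (1 − 0.2722) × (1 − 0.2722).
= 0.8080 × 0.7500 × 0.7278 × 0.7278 = 0.320994.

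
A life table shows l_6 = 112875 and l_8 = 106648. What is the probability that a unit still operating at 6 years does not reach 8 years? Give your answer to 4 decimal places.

P(fail before 8 | operational at 6) = 1 − l_8/l_6 = 1 − 106648/112875 = (6227)/112875 = 0.055167.

0.0552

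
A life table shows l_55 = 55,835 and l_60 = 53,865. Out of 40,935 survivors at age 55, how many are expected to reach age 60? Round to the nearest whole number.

The relevant probability is 53,865/55,835 = 0.964717.
Expected number = 40,935 × 0.964717 = 39491.

39491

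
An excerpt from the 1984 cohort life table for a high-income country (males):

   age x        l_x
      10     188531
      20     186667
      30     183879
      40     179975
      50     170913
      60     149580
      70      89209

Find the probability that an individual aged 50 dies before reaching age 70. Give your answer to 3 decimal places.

0.478

P(die before 70 | alive at 50) = 1 − l_70/l_50 = 1 − 89209/170913 = (81704)/170913 = 0.478044.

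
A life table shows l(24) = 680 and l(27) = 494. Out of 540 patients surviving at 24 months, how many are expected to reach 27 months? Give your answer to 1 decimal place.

The relevant probability is 494/680 = 0.726471.
Expected number = 540 × 0.726471 = 392.3.

392.3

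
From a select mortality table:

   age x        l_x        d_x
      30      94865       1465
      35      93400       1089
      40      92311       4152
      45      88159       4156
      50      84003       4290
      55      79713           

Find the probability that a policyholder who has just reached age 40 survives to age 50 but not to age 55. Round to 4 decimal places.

This is the probability of reaching 50 but not 55, conditional on being alive at 40: (l_50 − l_55) / l_40.
= (84003 − 79713) / 92311 = 4290 / 92311 = 0.046473.

0.0465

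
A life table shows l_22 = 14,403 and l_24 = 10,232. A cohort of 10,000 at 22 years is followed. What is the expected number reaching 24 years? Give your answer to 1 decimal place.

The relevant probability is 10,232/14,403 = 0.710408.
Expected number = 10,000 × 0.710408 = 7104.1.

7104.1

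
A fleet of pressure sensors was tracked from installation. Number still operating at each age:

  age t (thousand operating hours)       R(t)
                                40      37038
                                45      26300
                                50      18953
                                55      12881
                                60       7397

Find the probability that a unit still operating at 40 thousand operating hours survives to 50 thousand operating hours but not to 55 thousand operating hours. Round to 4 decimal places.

This is the probability of reaching 50 but not 55, conditional on being operational at 40: (R(50) − R(55)) / R(40).
= (18953 − 12881) / 37038 = 6072 / 37038 = 0.163940.

0.1639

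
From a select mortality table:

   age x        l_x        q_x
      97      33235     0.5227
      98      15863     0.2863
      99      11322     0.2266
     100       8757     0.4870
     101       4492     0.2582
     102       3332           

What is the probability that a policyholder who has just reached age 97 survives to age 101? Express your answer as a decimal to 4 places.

We want 4p97 = l_101/l_97.
The conditional survival probability is l_101/l_97 = 4492/33235 = 0.135159.

0.1352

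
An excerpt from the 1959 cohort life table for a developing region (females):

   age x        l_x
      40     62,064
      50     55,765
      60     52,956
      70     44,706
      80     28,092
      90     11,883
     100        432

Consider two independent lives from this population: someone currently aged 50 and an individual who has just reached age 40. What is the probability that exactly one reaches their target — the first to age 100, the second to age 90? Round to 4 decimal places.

0.1962

p₁ = l_100/l_50 = 432/55,765 = 0.007747; p₂ = l_90/l_40 = 11,883/62,064 = 0.191464.
P(exactly one) = p₁(1−p₂) + (1−p₁)p₂ = 0.006264 + 0.189981 = 0.196244.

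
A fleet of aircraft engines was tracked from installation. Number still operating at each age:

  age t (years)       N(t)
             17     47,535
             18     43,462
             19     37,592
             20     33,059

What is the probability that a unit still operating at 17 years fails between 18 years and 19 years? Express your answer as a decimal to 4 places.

This is the probability of reaching 18 but not 19, conditional on being operational at 17: (N(18) − N(19)) / N(17).
= (43,462 − 37,592) / 47,535 = 5,870 / 47,535 = 0.123488.

0.1235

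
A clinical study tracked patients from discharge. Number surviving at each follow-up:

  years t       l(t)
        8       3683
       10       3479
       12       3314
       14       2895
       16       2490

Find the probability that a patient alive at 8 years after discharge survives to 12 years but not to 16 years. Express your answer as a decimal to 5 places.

This is the probability of reaching 12 but not 16, conditional on being alive at 8: (l(12) − l(16)) / l(8).
= (3314 − 2490) / 3683 = 824 / 3683 = 0.223731.

0.22373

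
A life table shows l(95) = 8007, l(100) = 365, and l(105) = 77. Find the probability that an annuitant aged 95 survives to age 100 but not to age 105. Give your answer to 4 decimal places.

0.0360

This is the probability of reaching 100 but not 105, conditional on being alive at 95: (l(100) − l(105)) / l(95).
= (365 − 77) / 8007 = 288 / 8007 = 0.035969.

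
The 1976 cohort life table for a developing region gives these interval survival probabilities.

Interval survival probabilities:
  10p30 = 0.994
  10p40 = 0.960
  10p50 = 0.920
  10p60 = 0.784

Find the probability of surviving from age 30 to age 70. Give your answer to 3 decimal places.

The overall survival probability is 0.994 × 0.960 × 0.920 × 0.784.
= 0.688274.

0.688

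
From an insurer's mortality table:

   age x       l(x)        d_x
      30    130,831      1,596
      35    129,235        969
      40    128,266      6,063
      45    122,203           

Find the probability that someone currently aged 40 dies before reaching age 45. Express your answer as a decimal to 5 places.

P(die before 45 | alive at 40) = 1 − l(45)/l(40) = 1 − 122,203/128,266 = (6,063)/128,266 = 0.047269.

0.04727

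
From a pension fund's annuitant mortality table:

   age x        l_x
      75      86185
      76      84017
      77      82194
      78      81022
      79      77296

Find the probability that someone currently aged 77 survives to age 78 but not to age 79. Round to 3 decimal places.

We want 1|1q77 = (l_78 − l_79)/l_77.
This is the probability of reaching 78 but not 79, conditional on being alive at 77: (l_78 − l_79) / l_77.
= (81022 − 77296) / 82194 = 3726 / 82194 = 0.045332.

0.045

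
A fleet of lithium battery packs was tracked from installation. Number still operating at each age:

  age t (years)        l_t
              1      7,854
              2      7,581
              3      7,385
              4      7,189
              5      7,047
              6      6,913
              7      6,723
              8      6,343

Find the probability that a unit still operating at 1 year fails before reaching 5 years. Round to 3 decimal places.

P(fail before 5 | operational at 1) = 1 − l_5/l_1 = 1 − 7,047/7,854 = (807)/7,854 = 0.102750.

0.103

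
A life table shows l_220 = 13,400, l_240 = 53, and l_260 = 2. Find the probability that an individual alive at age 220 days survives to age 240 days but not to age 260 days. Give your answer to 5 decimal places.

This is the probability of reaching 240 but not 260, conditional on being alive at 220: (l_240 − l_260) / l_220.
= (53 − 2) / 13,400 = 51 / 13,400 = 0.003806.

0.00381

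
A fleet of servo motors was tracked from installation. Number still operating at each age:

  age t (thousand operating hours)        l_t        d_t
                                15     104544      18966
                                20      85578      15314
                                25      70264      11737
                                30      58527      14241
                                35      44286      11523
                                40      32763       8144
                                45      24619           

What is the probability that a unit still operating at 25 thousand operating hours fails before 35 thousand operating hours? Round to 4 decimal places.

0.3697

P(fail before 35 | operational at 25) = 1 − l_35/l_25 = 1 − 44286/70264 = (25978)/70264 = 0.369720.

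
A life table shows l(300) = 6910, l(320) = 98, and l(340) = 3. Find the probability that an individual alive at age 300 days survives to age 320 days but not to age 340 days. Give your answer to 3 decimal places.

This is the probability of reaching 320 but not 340, conditional on being alive at 300: (l(320) − l(340)) / l(300).
= (98 − 3) / 6910 = 95 / 6910 = 0.013748.

0.014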